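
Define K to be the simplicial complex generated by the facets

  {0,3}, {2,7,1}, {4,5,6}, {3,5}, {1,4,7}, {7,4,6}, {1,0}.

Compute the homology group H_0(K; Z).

We work with the vertex ordering 0 < 1 < 2 < 3 < 4 < 5 < 6 < 7. The simplices of K, each written with vertices in increasing order, are:

  0-simplices (8): [0], [1], [2], [3], [4], [5], [6], [7]
  1-simplices (12): [0,1], [0,3], [1,2], [1,4], [1,7], [2,7], [3,5], [4,5], [4,6], [4,7], [5,6], [6,7]
  2-simplices (4): [1,2,7], [1,4,7], [4,5,6], [4,6,7]

so the chain groups are C_0 ≅ Z^8, C_1 ≅ Z^12, C_2 ≅ Z^4.

The boundary map ∂_1: C_1 → C_0 maps an edge to its endpoints' difference, ∂[p,q] = q − p.
This gives a 8×12 integer matrix of rank 7; reducing to Smith normal form yields diagonal entries (1,1,1,1,1,1,1).

Boundary ∂_2: C_2 → C_1 maps a triangle to the signed sum of its edges. For instance
  ∂[1,2,7] = [2,7] − [1,7] + [1,2],
  ∂[4,6,7] = [6,7] − [4,7] + [4,6].
As a 12×4 matrix over Z this has rank 4, with invariant factors (1,1,1,1).

Reading off H_k = ker ∂_k / im ∂_{k+1}:

  H_0: rank C_0 − rank ∂_1 = 8 − 7 = 1, and the invariant factors of ∂_1 are all 1, so H_0 ≅ Z.

H_0 ≅ Z.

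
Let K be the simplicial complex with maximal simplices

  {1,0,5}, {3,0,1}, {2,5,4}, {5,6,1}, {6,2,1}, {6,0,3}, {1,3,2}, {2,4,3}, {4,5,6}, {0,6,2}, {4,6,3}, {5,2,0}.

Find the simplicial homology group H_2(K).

H_2 = 0.

We work with the vertex ordering 0 < 1 < 2 < 3 < 4 < 5 < 6. The simplices of K, each written with vertices in increasing order, are:

  0-simplices (7): [0], [1], [2], [3], [4], [5], [6]
  1-simplices (18): [0,1], [0,2], [0,3], [0,5], [0,6], [1,2], [1,3], [1,5], [1,6], [2,3], [2,4], [2,5], [2,6], [3,4], [3,6], [4,5], [4,6], [5,6]
  2-simplices (12): [0,1,3], [0,1,5], [0,2,5], [0,2,6], [0,3,6], [1,2,3], [1,2,6], [1,5,6], [2,3,4], [2,4,5], [3,4,6], [4,5,6]

Hence C_0 ≅ Z^7, C_1 ≅ Z^18, C_2 ≅ Z^12.

Boundary ∂_1: C_1 → C_0 maps an edge to its endpoints' difference, ∂[p,q] = q − p. For instance
  ∂[1,2] = [2] − [1].
The 7×18 boundary matrix has rank 6 and Smith normal form diag(1,1,1,1,1,1).

∂_2: C_2 → C_1 maps a triangle to the signed sum of its edges. For instance
  ∂[0,1,5] = [1,5] − [0,5] + [0,1],
  ∂[4,5,6] = [5,6] − [4,6] + [4,5].
This gives a 18×12 integer matrix of rank 12; reducing to Smith normal form yields diagonal entries (1,1,1,1,1,1,1,1,1,1,1,2).

Now H_k = ker ∂_k / im ∂_{k+1}, so:

  H_2: rank ker ∂_2 − rank ∂_3 = (12 − 12) − 0 = 0, and there is no ∂_3, so H_2 = 0.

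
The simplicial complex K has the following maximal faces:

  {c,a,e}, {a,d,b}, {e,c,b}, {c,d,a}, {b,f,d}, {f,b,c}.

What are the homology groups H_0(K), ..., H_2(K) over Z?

Order the vertices as a < b < c < d < e < f. Listing each simplex with vertices in this order, K has dimension 2 with simplices:

  0-simplices (6): a, b, c, d, e, f
  1-simplices (12): ab, ac, ad, ae, bc, bd, be, bf, cd, ce, cf, df
  2-simplices (6): abd, acd, ace, bce, bcf, bdf

giving chain groups C_0 ≅ Z^6, C_1 ≅ Z^12, C_2 ≅ Z^6.

Boundary ∂_1: C_1 → C_0 maps an edge to its endpoints' difference, ∂[p,q] = q − p. For instance
  ∂cf = f − c.
The resulting 6×12 matrix has rank 5, and its Smith normal form has invariant factors (1,1,1,1,1).

Boundary ∂_2: C_2 → C_1 acts by ∂[p,q,r] = [q,r] − [p,r] + [p,q]. For instance
  ∂ace = ce − ae + ac,
  ∂abd = bd − ad + ab.
As a 12×6 matrix over Z this has rank 6, with invariant factors (1,1,1,1,1,1).

Now H_k = ker ∂_k / im ∂_{k+1}, so:

  H_0: rank C_0 − rank ∂_1 = 6 − 5 = 1, and the invariant factors of ∂_1 are all 1, so H_0 ≅ Z.
  H_1: rank ker ∂_1 − rank ∂_2 = (12 − 5) − 6 = 1, and the invariant factors of ∂_2 are all 1, so H_1 ≅ Z.
  H_2: rank ker ∂_2 − rank ∂_3 = (6 − 6) − 0 = 0, and there is no ∂_3, so H_2 ≅ 0.

H_0 = Z,  H_1 = Z,  H_2 = 0.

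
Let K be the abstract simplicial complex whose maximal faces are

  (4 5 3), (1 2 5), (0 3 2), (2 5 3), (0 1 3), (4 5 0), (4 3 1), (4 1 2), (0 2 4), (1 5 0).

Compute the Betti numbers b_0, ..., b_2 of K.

b_0 = 1, b_1 = 0, b_2 = 0.

Order the vertices as 0 < 1 < 2 < 3 < 4 < 5. Listing each simplex with vertices in this order, K has dimension 2 with simplices:

  0-simplices (6): [0], [1], [2], [3], [4], [5]
  1-simplices (15): [0,1], [0,2], [0,3], [0,4], [0,5], [1,2], [1,3], [1,4], [1,5], [2,3], [2,4], [2,5], [3,4], [3,5], [4,5]
  2-simplices (10): [0,1,3], [0,1,5], [0,2,3], [0,2,4], [0,4,5], [1,2,4], [1,2,5], [1,3,4], [2,3,5], [3,4,5]

so the chain groups are C_0 ≅ Z^6, C_1 ≅ Z^15, C_2 ≅ Z^10.

Boundary ∂_1: C_1 → C_0 sends each edge [p,q] (with p < q) to q − p.
This gives a 6×15 integer matrix of rank 5; reducing to Smith normal form yields diagonal entries (1,1,1,1,1).

Boundary ∂_2: C_2 → C_1 acts by ∂[p,q,r] = [q,r] − [p,r] + [p,q]. For instance
  ∂[0,2,4] = [2,4] − [0,4] + [0,2],
  ∂[3,4,5] = [4,5] − [3,5] + [3,4].
As a 15×10 matrix over Z this has rank 10, with invariant factors (1,1,1,1,1,1,1,1,1,2).

From H_k ≅ ker(∂_k) / im(∂_{k+1}) we obtain:

  H_0: rank C_0 − rank ∂_1 = 6 − 5 = 1, and the invariant factors of ∂_1 are all 1, so H_0 = Z.
  H_1: rank ker ∂_1 − rank ∂_2 = (15 − 5) − 10 = 0, and ∂_2 has invariant factor 2 > 1, so H_1 = Z/2.
  H_2: rank ker ∂_2 − rank ∂_3 = (10 − 10) − 0 = 0, and there is no ∂_3, so H_2 = 0.

As a check, the Euler characteristic is 6 − 15 + 10 = 1, which agrees with 1 − 0 + 0 = 1.

Hence the Betti numbers are b_0 = 1, b_1 = 0, b_2 = 0.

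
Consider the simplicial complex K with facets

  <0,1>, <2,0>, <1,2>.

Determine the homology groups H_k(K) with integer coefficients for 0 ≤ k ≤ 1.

We work with the vertex ordering 0 < 1 < 2. The simplices of K, each written with vertices in increasing order, are:

  0-simplices (3): [0], [1], [2]
  1-simplices (3): [0,1], [0,2], [1,2]

Hence C_0 ≅ Z^3, C_1 ≅ Z^3.

∂_1: C_1 → C_0 sends each edge [p,q] (with p < q) to q − p.
The resulting 3×3 matrix has rank 2, and its Smith normal form has invariant factors (1,1).

Reading off H_k = ker ∂_k / im ∂_{k+1}:

  H_0: rank C_0 − rank ∂_1 = 3 − 2 = 1, and the invariant factors of ∂_1 are all 1, so H_0 = Z.
  H_1: rank ker ∂_1 − rank ∂_2 = (3 − 2) − 0 = 1, and there is no ∂_2, so H_1 = Z.

(K is a triangulation of the circle S^1.)

H_0 = Z,  H_1 = Z.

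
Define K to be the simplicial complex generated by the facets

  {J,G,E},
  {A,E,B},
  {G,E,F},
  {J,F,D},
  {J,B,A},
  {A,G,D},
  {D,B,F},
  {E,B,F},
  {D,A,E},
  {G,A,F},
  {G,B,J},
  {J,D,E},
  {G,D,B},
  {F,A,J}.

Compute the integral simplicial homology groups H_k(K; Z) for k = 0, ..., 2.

H_0 ≅ Z,  H_1 ≅ Z^2,  H_2 ≅ Z.

Order the vertices as A < B < D < E < F < G < J. Listing each simplex with vertices in this order, K has dimension 2 with simplices:

  0-simplices (7): A, B, D, E, F, G, J
  1-simplices (21): AB, AD, AE, AF, AG, AJ, BD, BE, BF, BG, BJ, DE, DF, DG, DJ, EF, EG, EJ, FG, FJ, GJ
  2-simplices (14): ABE, ABJ, ADE, ADG, AFG, AFJ, BDF, BDG, BEF, BGJ, DEJ, DFJ, EFG, EGJ

Hence C_0 ≅ Z^7, C_1 ≅ Z^21, C_2 ≅ Z^14.

Boundary ∂_1: C_1 → C_0 is given by ∂[p,q] = [q] − [p]. For instance
  ∂DF = F − D.
The 7×21 boundary matrix has rank 6 and Smith normal form diag(1,1,1,1,1,1).

Boundary ∂_2: C_2 → C_1 acts by ∂[p,q,r] = [q,r] − [p,r] + [p,q]. For instance
  ∂BDG = DG − BG + BD,
  ∂ABE = BE − AE + AB.
The resulting 21×14 matrix has rank 13, and its Smith normal form has invariant factors (1,1,1,1,1,1,1,1,1,1,1,1,1).

Reading off H_k = ker ∂_k / im ∂_{k+1}:

  H_0: rank C_0 − rank ∂_1 = 7 − 6 = 1, and the invariant factors of ∂_1 are all 1, so H_0 = Z.
  H_1: rank ker ∂_1 − rank ∂_2 = (21 − 6) − 13 = 2, and the invariant factors of ∂_2 are all 1, so H_1 = Z^2.
  H_2: rank ker ∂_2 − rank ∂_3 = (14 − 13) − 0 = 1, and there is no ∂_3, so H_2 = Z.

As a check, the Euler characteristic is 7 − 21 + 14 = 0, which agrees with 1 − 2 + 1 = 0.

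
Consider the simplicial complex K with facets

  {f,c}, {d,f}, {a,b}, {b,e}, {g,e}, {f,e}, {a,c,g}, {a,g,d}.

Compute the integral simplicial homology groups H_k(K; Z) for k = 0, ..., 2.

H_0 = Z,  H_1 = Z^3,  H_2 = 0.

Fix the vertex order a < b < c < d < e < f < g and write every simplex with vertices in increasing order. Then dim K = 2 and the simplices of K are:

  0-simplices (7): a, b, c, d, e, f, g
  1-simplices (11): ab, ac, ad, ag, be, cf, cg, df, dg, ef, eg
  2-simplices (2): acg, adg

so the chain groups are C_0 ≅ Z^7, C_1 ≅ Z^11, C_2 ≅ Z^2.

Boundary ∂_1: C_1 → C_0 is given by ∂[p,q] = [q] − [p].
The 7×11 boundary matrix has rank 6 and Smith normal form diag(1,1,1,1,1,1).

Boundary ∂_2: C_2 → C_1 maps a triangle to the signed sum of its edges. For instance
  ∂acg = cg − ag + ac,
  ∂adg = dg − ag + ad.
The 11×2 boundary matrix has rank 2 and Smith normal form diag(1,1).

Computing H_k = (kernel of ∂_k) / (image of ∂_{k+1}):

  H_0: rank C_0 − rank ∂_1 = 7 − 6 = 1, and the invariant factors of ∂_1 are all 1, so H_0 ≅ Z.
  H_1: rank ker ∂_1 − rank ∂_2 = (11 − 6) − 2 = 3, and the invariant factors of ∂_2 are all 1, so H_1 ≅ Z^3.
  H_2: rank ker ∂_2 − rank ∂_3 = (2 − 2) − 0 = 0, and there is no ∂_3, so H_2 ≅ 0.

As a check, the Euler characteristic is 7 − 11 + 2 = -2, which agrees with 1 − 3 + 0 = -2.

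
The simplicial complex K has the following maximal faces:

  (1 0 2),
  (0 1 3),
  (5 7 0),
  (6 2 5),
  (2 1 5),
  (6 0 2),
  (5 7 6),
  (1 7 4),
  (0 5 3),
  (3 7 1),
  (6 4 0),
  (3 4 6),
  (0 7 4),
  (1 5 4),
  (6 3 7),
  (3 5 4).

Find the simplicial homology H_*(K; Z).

Order the vertices as 0 < 1 < 2 < 3 < 4 < 5 < 6 < 7. Listing each simplex with vertices in this order, K has dimension 2 with simplices:

  0-simplices (8): [0], [1], [2], [3], [4], [5], [6], [7]
  1-simplices (24): (24 of them)
  2-simplices (16): [0,1,2], [0,1,3], [0,2,6], [0,3,5], [0,4,6], [0,4,7], [0,5,7], [1,2,5], [1,3,7], [1,4,5], [1,4,7], [2,5,6], [3,4,5], [3,4,6], [3,6,7], [5,6,7]

Hence C_0 ≅ Z^8, C_1 ≅ Z^24, C_2 ≅ Z^16.

The boundary map ∂_1: C_1 → C_0 is given by ∂[p,q] = [q] − [p]. For instance
  ∂[3,7] = [7] − [3].
The resulting 8×24 matrix has rank 7, and its Smith normal form has invariant factors (1,1,1,1,1,1,1).

Boundary ∂_2: C_2 → C_1 acts by ∂[p,q,r] = [q,r] − [p,r] + [p,q]. For instance
  ∂[0,4,7] = [4,7] − [0,7] + [0,4],
  ∂[1,2,5] = [2,5] − [1,5] + [1,2].
As a 24×16 matrix over Z this has rank 15, with invariant factors (1,1,1,1,1,1,1,1,1,1,1,1,1,1,1).

From H_k ≅ ker(∂_k) / im(∂_{k+1}) we obtain:

  H_0: rank C_0 − rank ∂_1 = 8 − 7 = 1, and the invariant factors of ∂_1 are all 1, so H_0 = Z.
  H_1: rank ker ∂_1 − rank ∂_2 = (24 − 7) − 15 = 2, and the invariant factors of ∂_2 are all 1, so H_1 = Z^2.
  H_2: rank ker ∂_2 − rank ∂_3 = (16 − 15) − 0 = 1, and there is no ∂_3, so H_2 = Z.

As a check, the Euler characteristic is 8 − 24 + 16 = 0, which agrees with 1 − 2 + 1 = 0.

H_0 = Z,  H_1 = Z^2,  H_2 = Z.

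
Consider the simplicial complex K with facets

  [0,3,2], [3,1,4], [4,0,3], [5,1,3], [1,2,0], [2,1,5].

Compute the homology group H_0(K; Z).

Fix the vertex order 0 < 1 < 2 < 3 < 4 < 5 and write every simplex with vertices in increasing order. Then dim K = 2 and the simplices of K are:

  0-simplices (6): [0], [1], [2], [3], [4], [5]
  1-simplices (12): [0,1], [0,2], [0,3], [0,4], [1,2], [1,3], [1,4], [1,5], [2,3], [2,5], [3,4], [3,5]
  2-simplices (6): [0,1,2], [0,2,3], [0,3,4], [1,2,5], [1,3,4], [1,3,5]

Hence C_0 ≅ Z^6, C_1 ≅ Z^12, C_2 ≅ Z^6.

∂_1: C_1 → C_0 is given by ∂[p,q] = [q] − [p]. For instance
  ∂[2,5] = [5] − [2].
As a 6×12 matrix over Z this has rank 5, with invariant factors (1,1,1,1,1).

Boundary ∂_2: C_2 → C_1 maps a triangle to the signed sum of its edges. For instance
  ∂[0,2,3] = [2,3] − [0,3] + [0,2],
  ∂[0,1,2] = [1,2] − [0,2] + [0,1].
The resulting 12×6 matrix has rank 6, and its Smith normal form has invariant factors (1,1,1,1,1,1).

Computing H_k = (kernel of ∂_k) / (image of ∂_{k+1}):

  H_0: rank C_0 − rank ∂_1 = 6 − 5 = 1, and the invariant factors of ∂_1 are all 1, so H_0 ≅ Z.

H_0 = Z.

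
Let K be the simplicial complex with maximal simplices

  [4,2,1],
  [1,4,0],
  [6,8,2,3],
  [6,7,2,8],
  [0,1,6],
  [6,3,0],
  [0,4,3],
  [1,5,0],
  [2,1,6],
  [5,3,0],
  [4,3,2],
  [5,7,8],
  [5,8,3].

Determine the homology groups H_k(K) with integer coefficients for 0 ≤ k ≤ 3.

H_0 = Z,  H_1 = 0,  H_2 = Z,  H_3 = 0.

K has 9 vertices, 23 edges, 18 triangles, 2 3-simplices.
rank ∂_0 = 0, rank ∂_1 = 8 ⇒ b_0 = 9 − 0 − 8 = 1; all invariant factors of ∂_1 are 1 so no torsion. So H_0 ≅ Z.
rank ∂_1 = 8, rank ∂_2 = 15 ⇒ b_1 = 23 − 8 − 15 = 0; all invariant factors of ∂_2 are 1 so no torsion. So H_1 ≅ 0.
rank ∂_2 = 15, rank ∂_3 = 2 ⇒ b_2 = 18 − 15 − 2 = 1; all invariant factors of ∂_3 are 1 so no torsion. So H_2 ≅ Z.
rank ∂_3 = 2, rank ∂_4 = 0 ⇒ b_3 = 2 − 2 − 0 = 0. So H_3 ≅ 0.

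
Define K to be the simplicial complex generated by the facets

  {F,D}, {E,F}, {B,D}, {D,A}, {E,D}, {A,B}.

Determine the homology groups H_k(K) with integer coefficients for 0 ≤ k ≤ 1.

K has 5 vertices, 6 edges.
rank ∂_0 = 0, rank ∂_1 = 4 ⇒ b_0 = 5 − 0 − 4 = 1; all invariant factors of ∂_1 are 1 so no torsion. So H_0 ≅ Z.
rank ∂_1 = 4, rank ∂_2 = 0 ⇒ b_1 = 6 − 4 − 0 = 2. So H_1 ≅ Z^2.

H_0 = Z,  H_1 = Z^2.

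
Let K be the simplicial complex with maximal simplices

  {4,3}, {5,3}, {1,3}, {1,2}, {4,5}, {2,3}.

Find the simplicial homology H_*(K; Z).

Fix the vertex order 1 < 2 < 3 < 4 < 5 and write every simplex with vertices in increasing order. Then dim K = 1 and the simplices of K are:

  0-simplices (5): [1], [2], [3], [4], [5]
  1-simplices (6): [1,2], [1,3], [2,3], [3,4], [3,5], [4,5]

Hence C_0 ≅ Z^5, C_1 ≅ Z^6.

Boundary ∂_1: C_1 → C_0 sends each edge [p,q] (with p < q) to q − p.
The resulting 5×6 matrix has rank 4, and its Smith normal form has invariant factors (1,1,1,1).

Reading off H_k = ker ∂_k / im ∂_{k+1}:

  H_0: rank C_0 − rank ∂_1 = 5 − 4 = 1, and the invariant factors of ∂_1 are all 1, so H_0 = Z.
  H_1: rank ker ∂_1 − rank ∂_2 = (6 − 4) − 0 = 2, and there is no ∂_2, so H_1 = Z^2.

(K is a triangulation of a wedge of 2 circles.)

H_0 ≅ Z,  H_1 ≅ Z^2.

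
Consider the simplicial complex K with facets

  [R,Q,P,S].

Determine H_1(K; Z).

H_1 = 0.

We work with the vertex ordering P < Q < R < S. The simplices of K, each written with vertices in increasing order, are:

  0-simplices (4): P, Q, R, S
  1-simplices (6): PQ, PR, PS, QR, QS, RS
  2-simplices (4): PQR, PQS, PRS, QRS
  3-simplices (1): PQRS

so the chain groups are C_0 ≅ Z^4, C_1 ≅ Z^6, C_2 ≅ Z^4, C_3 ≅ Z^1.

The boundary map ∂_1: C_1 → C_0 is given by ∂[p,q] = [q] − [p]. For instance
  ∂RS = S − R.
The resulting 4×6 matrix has rank 3, and its Smith normal form has invariant factors (1,1,1).

Boundary ∂_2: C_2 → C_1 maps a triangle to the signed sum of its edges. For instance
  ∂PQS = QS − PS + PQ,
  ∂QRS = RS − QS + QR.
The 6×4 boundary matrix has rank 3 and Smith normal form diag(1,1,1).

The boundary map ∂_3: C_3 → C_2 sends each 3-simplex σ to the alternating sum Σ_i (−1)^i (σ with its i-th vertex removed). For instance
  ∂PQRS = QRS − PRS + PQS − PQR.
This gives a 4×1 integer matrix of rank 1; reducing to Smith normal form yields diagonal entries (1).

Computing H_k = (kernel of ∂_k) / (image of ∂_{k+1}):

  H_1: rank ker ∂_1 − rank ∂_2 = (6 − 3) − 3 = 0, and the invariant factors of ∂_2 are all 1, so H_1 = 0.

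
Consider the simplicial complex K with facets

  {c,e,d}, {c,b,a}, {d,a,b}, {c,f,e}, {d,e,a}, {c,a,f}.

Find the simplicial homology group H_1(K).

We work with the vertex ordering a < b < c < d < e < f. The simplices of K, each written with vertices in increasing order, are:

  0-simplices (6): a, b, c, d, e, f
  1-simplices (12): ab, ac, ad, ae, af, bc, bd, cd, ce, cf, de, ef
  2-simplices (6): abc, abd, acf, ade, cde, cef

so the chain groups are C_0 ≅ Z^6, C_1 ≅ Z^12, C_2 ≅ Z^6.

The boundary map ∂_1: C_1 → C_0 is given by ∂[p,q] = [q] − [p].
As a 6×12 matrix over Z this has rank 5, with invariant factors (1,1,1,1,1).

The boundary map ∂_2: C_2 → C_1 maps a triangle to the signed sum of its edges. For instance
  ∂acf = cf − af + ac,
  ∂abd = bd − ad + ab.
The 12×6 boundary matrix has rank 6 and Smith normal form diag(1,1,1,1,1,1).

From H_k ≅ ker(∂_k) / im(∂_{k+1}) we obtain:

  H_1: rank ker ∂_1 − rank ∂_2 = (12 − 5) − 6 = 1, and the invariant factors of ∂_2 are all 1, so H_1 = Z.

(K is a triangulation of the cylinder S^1 x I.)

H_1 = Z.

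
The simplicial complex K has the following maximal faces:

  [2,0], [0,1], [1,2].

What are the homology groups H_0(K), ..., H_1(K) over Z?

H_0 ≅ Z,  H_1 ≅ Z.

We work with the vertex ordering 0 < 1 < 2. The simplices of K, each written with vertices in increasing order, are:

  0-simplices (3): [0], [1], [2]
  1-simplices (3): [0,1], [0,2], [1,2]

so the chain groups are C_0 ≅ Z^3, C_1 ≅ Z^3.

Boundary ∂_1: C_1 → C_0 sends each edge [p,q] (with p < q) to q − p.
The 3×3 boundary matrix has rank 2 and Smith normal form diag(1,1).

From H_k ≅ ker(∂_k) / im(∂_{k+1}) we obtain:

  H_0: rank C_0 − rank ∂_1 = 3 − 2 = 1, and the invariant factors of ∂_1 are all 1, so H_0 = Z.
  H_1: rank ker ∂_1 − rank ∂_2 = (3 − 2) − 0 = 1, and there is no ∂_2, so H_1 = Z.

As a check, the Euler characteristic is 3 − 3 = 0, which agrees with 1 − 1 = 0.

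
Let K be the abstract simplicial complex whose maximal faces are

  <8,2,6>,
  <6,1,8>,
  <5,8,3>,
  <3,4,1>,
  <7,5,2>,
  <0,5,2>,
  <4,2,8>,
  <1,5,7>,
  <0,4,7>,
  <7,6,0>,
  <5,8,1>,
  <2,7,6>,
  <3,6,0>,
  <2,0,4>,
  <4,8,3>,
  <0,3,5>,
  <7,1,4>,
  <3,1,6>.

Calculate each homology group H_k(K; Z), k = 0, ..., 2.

H_0 ≅ Z,  H_1 ≅ Z ⊕ Z/2Z,  H_2 = 0.

Fix the vertex order 0 < 1 < 2 < 3 < 4 < 5 < 6 < 7 < 8 and write every simplex with vertices in increasing order. Then dim K = 2 and the simplices of K are:

  0-simplices (9): [0], [1], [2], [3], [4], [5], [6], [7], [8]
  1-simplices (27): (27 of them)
  2-simplices (18): [0,2,4], [0,2,5], [0,3,5], [0,3,6], [0,4,7], [0,6,7], [1,3,4], [1,3,6], [1,4,7], [1,5,7], [1,5,8], [1,6,8], [2,4,8], [2,5,7], [2,6,7], [2,6,8], [3,4,8], [3,5,8]

Hence C_0 ≅ Z^9, C_1 ≅ Z^27, C_2 ≅ Z^18.

Boundary ∂_1: C_1 → C_0 sends each edge [p,q] (with p < q) to q − p. For instance
  ∂[0,4] = [4] − [0].
This gives a 9×27 integer matrix of rank 8; reducing to Smith normal form yields diagonal entries (1,1,1,1,1,1,1,1).

∂_2: C_2 → C_1 acts by ∂[p,q,r] = [q,r] − [p,r] + [p,q]. For instance
  ∂[0,6,7] = [6,7] − [0,7] + [0,6],
  ∂[0,2,5] = [2,5] − [0,5] + [0,2].
This gives a 27×18 integer matrix of rank 18; reducing to Smith normal form yields diagonal entries (1,1,1,1,1,1,1,1,1,1,1,1,1,1,1,1,1,2).

Computing H_k = (kernel of ∂_k) / (image of ∂_{k+1}):

  H_0: rank C_0 − rank ∂_1 = 9 − 8 = 1, and the invariant factors of ∂_1 are all 1, so H_0 = Z.
  H_1: rank ker ∂_1 − rank ∂_2 = (27 − 8) − 18 = 1, and ∂_2 has invariant factor 2 > 1, so H_1 = Z ⊕ Z/2Z.
  H_2: rank ker ∂_2 − rank ∂_3 = (18 − 18) − 0 = 0, and there is no ∂_3, so H_2 = 0.

As a check, the Euler characteristic is 9 − 27 + 18 = 0, which agrees with 1 − 1 + 0 = 0.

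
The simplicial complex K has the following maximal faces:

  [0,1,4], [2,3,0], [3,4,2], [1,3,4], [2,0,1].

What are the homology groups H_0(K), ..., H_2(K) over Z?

H_0 = Z,  H_1 = Z,  H_2 = 0.

Order the vertices as 0 < 1 < 2 < 3 < 4. Listing each simplex with vertices in this order, K has dimension 2 with simplices:

  0-simplices (5): [0], [1], [2], [3], [4]
  1-simplices (10): [0,1], [0,2], [0,3], [0,4], [1,2], [1,3], [1,4], [2,3], [2,4], [3,4]
  2-simplices (5): [0,1,2], [0,1,4], [0,2,3], [1,3,4], [2,3,4]

so the chain groups are C_0 ≅ Z^5, C_1 ≅ Z^10, C_2 ≅ Z^5.

∂_1: C_1 → C_0 maps an edge to its endpoints' difference, ∂[p,q] = q − p.
As a 5×10 matrix over Z this has rank 4, with invariant factors (1,1,1,1).

∂_2: C_2 → C_1 maps a triangle to the signed sum of its edges. For instance
  ∂[0,1,2] = [1,2] − [0,2] + [0,1],
  ∂[2,3,4] = [3,4] − [2,4] + [2,3].
The 10×5 boundary matrix has rank 5 and Smith normal form diag(1,1,1,1,1).

From H_k ≅ ker(∂_k) / im(∂_{k+1}) we obtain:

  H_0: rank C_0 − rank ∂_1 = 5 − 4 = 1, and the invariant factors of ∂_1 are all 1, so H_0 = Z.
  H_1: rank ker ∂_1 − rank ∂_2 = (10 − 4) − 5 = 1, and the invariant factors of ∂_2 are all 1, so H_1 = Z.
  H_2: rank ker ∂_2 − rank ∂_3 = (5 − 5) − 0 = 0, and there is no ∂_3, so H_2 = 0.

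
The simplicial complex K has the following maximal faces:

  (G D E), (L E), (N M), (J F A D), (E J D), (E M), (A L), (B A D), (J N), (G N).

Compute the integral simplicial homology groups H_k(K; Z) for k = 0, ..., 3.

H_0 ≅ Z,  H_1 ≅ Z^3,  H_2 = 0,  H_3 = 0.

Order the vertices as A < B < D < E < F < G < J < L < M < N. Listing each simplex with vertices in this order, K has dimension 3 with simplices:

  0-simplices (10): A, B, D, E, F, G, J, L, M, N
  1-simplices (18): AB, AD, AF, AJ, AL, BD, DE, DF, DG, DJ, EG, EJ, EL, EM, FJ, GN, JN, MN
  2-simplices (7): ABD, ADF, ADJ, AFJ, DEG, DEJ, DFJ
  3-simplices (1): ADFJ

Hence C_0 ≅ Z^10, C_1 ≅ Z^18, C_2 ≅ Z^7, C_3 ≅ Z^1.

The boundary map ∂_1: C_1 → C_0 sends each edge [p,q] (with p < q) to q − p. For instance
  ∂AB = B − A.
The resulting 10×18 matrix has rank 9, and its Smith normal form has invariant factors (1,1,1,1,1,1,1,1,1).

∂_2: C_2 → C_1 maps a triangle to the signed sum of its edges. For instance
  ∂ADF = DF − AF + AD,
  ∂ABD = BD − AD + AB.
The resulting 18×7 matrix has rank 6, and its Smith normal form has invariant factors (1,1,1,1,1,1).

Boundary ∂_3: C_3 → C_2 sends each 3-simplex σ to the alternating sum Σ_i (−1)^i (σ with its i-th vertex removed). For instance
  ∂ADFJ = DFJ − AFJ + ADJ − ADF.
This gives a 7×1 integer matrix of rank 1; reducing to Smith normal form yields diagonal entries (1).

Reading off H_k = ker ∂_k / im ∂_{k+1}:

  H_0: rank C_0 − rank ∂_1 = 10 − 9 = 1, and the invariant factors of ∂_1 are all 1, so H_0 = Z.
  H_1: rank ker ∂_1 − rank ∂_2 = (18 − 9) − 6 = 3, and the invariant factors of ∂_2 are all 1, so H_1 = Z^3.
  H_2: rank ker ∂_2 − rank ∂_3 = (7 − 6) − 1 = 0, and the invariant factors of ∂_3 are all 1, so H_2 = 0.
  H_3: rank ker ∂_3 − rank ∂_4 = (1 − 1) − 0 = 0, and there is no ∂_4, so H_3 = 0.

As a check, the Euler characteristic is 10 − 18 + 7 − 1 = -2, which agrees with 1 − 3 + 0 − 0 = -2.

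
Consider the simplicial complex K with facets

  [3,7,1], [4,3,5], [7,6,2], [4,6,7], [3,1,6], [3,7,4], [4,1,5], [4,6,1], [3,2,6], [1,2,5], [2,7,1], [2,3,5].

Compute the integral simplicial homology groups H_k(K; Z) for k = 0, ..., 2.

Order the vertices as 1 < 2 < 3 < 4 < 5 < 6 < 7. Listing each simplex with vertices in this order, K has dimension 2 with simplices:

  0-simplices (7): [1], [2], [3], [4], [5], [6], [7]
  1-simplices (18): [1,2], [1,3], [1,4], [1,5], [1,6], [1,7], [2,3], [2,5], [2,6], [2,7], [3,4], [3,5], [3,6], [3,7], [4,5], [4,6], [4,7], [6,7]
  2-simplices (12): [1,2,5], [1,2,7], [1,3,6], [1,3,7], [1,4,5], [1,4,6], [2,3,5], [2,3,6], [2,6,7], [3,4,5], [3,4,7], [4,6,7]

Hence C_0 ≅ Z^7, C_1 ≅ Z^18, C_2 ≅ Z^12.

Boundary ∂_1: C_1 → C_0 maps an edge to its endpoints' difference, ∂[p,q] = q − p.
As a 7×18 matrix over Z this has rank 6, with invariant factors (1,1,1,1,1,1).

∂_2: C_2 → C_1 maps a triangle to the signed sum of its edges. For instance
  ∂[3,4,7] = [4,7] − [3,7] + [3,4],
  ∂[1,2,5] = [2,5] − [1,5] + [1,2].
This gives a 18×12 integer matrix of rank 12; reducing to Smith normal form yields diagonal entries (1,1,1,1,1,1,1,1,1,1,1,2).

Now H_k = ker ∂_k / im ∂_{k+1}, so:

  H_0: rank C_0 − rank ∂_1 = 7 − 6 = 1, and the invariant factors of ∂_1 are all 1, so H_0 ≅ Z.
  H_1: rank ker ∂_1 − rank ∂_2 = (18 − 6) − 12 = 0, and ∂_2 has invariant factor 2 > 1, so H_1 ≅ Z_2.
  H_2: rank ker ∂_2 − rank ∂_3 = (12 − 12) − 0 = 0, and there is no ∂_3, so H_2 ≅ 0.

As a check, the Euler characteristic is 7 − 18 + 12 = 1, which agrees with 1 − 0 + 0 = 1.

H_0 = Z,  H_1 = Z_2,  H_2 = 0.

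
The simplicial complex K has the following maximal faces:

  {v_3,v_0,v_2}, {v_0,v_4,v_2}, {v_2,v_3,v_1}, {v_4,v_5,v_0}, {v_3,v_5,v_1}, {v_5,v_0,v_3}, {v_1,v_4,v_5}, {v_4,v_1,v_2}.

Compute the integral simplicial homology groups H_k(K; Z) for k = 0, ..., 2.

H_0 = Z,  H_1 = 0,  H_2 = Z.

K has 6 vertices, 12 edges, 8 triangles.
rank ∂_0 = 0, rank ∂_1 = 5 ⇒ b_0 = 6 − 0 − 5 = 1; all invariant factors of ∂_1 are 1 so no torsion. So H_0 ≅ Z.
rank ∂_1 = 5, rank ∂_2 = 7 ⇒ b_1 = 12 − 5 − 7 = 0; all invariant factors of ∂_2 are 1 so no torsion. So H_1 ≅ 0.
rank ∂_2 = 7, rank ∂_3 = 0 ⇒ b_2 = 8 − 7 − 0 = 1. So H_2 ≅ Z.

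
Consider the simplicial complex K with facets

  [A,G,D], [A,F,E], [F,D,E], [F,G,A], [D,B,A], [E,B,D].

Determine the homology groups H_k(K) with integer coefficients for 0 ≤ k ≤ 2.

H_0 ≅ Z,  H_1 ≅ Z,  H_2 = 0.

K has 6 vertices, 12 edges, 6 triangles.
rank ∂_0 = 0, rank ∂_1 = 5 ⇒ b_0 = 6 − 0 − 5 = 1; all invariant factors of ∂_1 are 1 so no torsion. So H_0 ≅ Z.
rank ∂_1 = 5, rank ∂_2 = 6 ⇒ b_1 = 12 − 5 − 6 = 1; all invariant factors of ∂_2 are 1 so no torsion. So H_1 ≅ Z.
rank ∂_2 = 6, rank ∂_3 = 0 ⇒ b_2 = 6 − 6 − 0 = 0. So H_2 ≅ 0.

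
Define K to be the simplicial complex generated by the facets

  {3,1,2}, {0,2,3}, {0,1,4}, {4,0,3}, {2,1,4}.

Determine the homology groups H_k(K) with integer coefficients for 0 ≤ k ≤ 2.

H_0 = Z,  H_1 = Z,  H_2 = 0.

K has 5 vertices, 10 edges, 5 triangles.
rank ∂_0 = 0, rank ∂_1 = 4 ⇒ b_0 = 5 − 0 − 4 = 1; all invariant factors of ∂_1 are 1 so no torsion. So H_0 ≅ Z.
rank ∂_1 = 4, rank ∂_2 = 5 ⇒ b_1 = 10 − 4 − 5 = 1; all invariant factors of ∂_2 are 1 so no torsion. So H_1 ≅ Z.
rank ∂_2 = 5, rank ∂_3 = 0 ⇒ b_2 = 5 − 5 − 0 = 0. So H_2 ≅ 0.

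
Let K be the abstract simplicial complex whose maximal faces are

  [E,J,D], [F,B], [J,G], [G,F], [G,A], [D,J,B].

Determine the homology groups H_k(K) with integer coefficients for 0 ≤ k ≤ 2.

We work with the vertex ordering A < B < D < E < F < G < J. The simplices of K, each written with vertices in increasing order, are:

  0-simplices (7): A, B, D, E, F, G, J
  1-simplices (9): AG, BD, BF, BJ, DE, DJ, EJ, FG, GJ
  2-simplices (2): BDJ, DEJ

so the chain groups are C_0 ≅ Z^7, C_1 ≅ Z^9, C_2 ≅ Z^2.

∂_1: C_1 → C_0 is given by ∂[p,q] = [q] − [p]. For instance
  ∂AG = G − A.
The 7×9 boundary matrix has rank 6 and Smith normal form diag(1,1,1,1,1,1).

∂_2: C_2 → C_1 sends each 2-simplex [p,q,r] to [q,r] − [p,r] + [p,q]. For instance
  ∂DEJ = EJ − DJ + DE,
  ∂BDJ = DJ − BJ + BD.
This gives a 9×2 integer matrix of rank 2; reducing to Smith normal form yields diagonal entries (1,1).

Reading off H_k = ker ∂_k / im ∂_{k+1}:

  H_0: rank C_0 − rank ∂_1 = 7 − 6 = 1, and the invariant factors of ∂_1 are all 1, so H_0 ≅ Z.
  H_1: rank ker ∂_1 − rank ∂_2 = (9 − 6) − 2 = 1, and the invariant factors of ∂_2 are all 1, so H_1 ≅ Z.
  H_2: rank ker ∂_2 − rank ∂_3 = (2 − 2) − 0 = 0, and there is no ∂_3, so H_2 ≅ 0.

As a check, the Euler characteristic is 7 − 9 + 2 = 0, which agrees with 1 − 1 + 0 = 0.

H_0 = Z,  H_1 = Z,  H_2 = 0.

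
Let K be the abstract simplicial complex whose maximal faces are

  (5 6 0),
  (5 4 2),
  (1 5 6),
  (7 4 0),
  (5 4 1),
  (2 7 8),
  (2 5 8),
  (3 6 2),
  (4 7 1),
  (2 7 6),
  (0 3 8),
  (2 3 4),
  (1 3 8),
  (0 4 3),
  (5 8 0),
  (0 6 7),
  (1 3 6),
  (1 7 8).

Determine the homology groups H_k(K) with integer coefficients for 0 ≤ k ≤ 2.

H_0 = Z,  H_1 = Z^2,  H_2 = Z.

Take the total order 0 < 1 < 2 < 3 < 4 < 5 < 6 < 7 < 8 on the vertex set. Then K (dimension 2) consists of the simplices:

  0-simplices (9): [0], [1], [2], [3], [4], [5], [6], [7], [8]
  1-simplices (27): (27 of them)
  2-simplices (18): [0,3,4], [0,3,8], [0,4,7], [0,5,6], [0,5,8], [0,6,7], [1,3,6], [1,3,8], [1,4,5], [1,4,7], [1,5,6], [1,7,8], [2,3,4], [2,3,6], [2,4,5], [2,5,8], [2,6,7], [2,7,8]

giving chain groups C_0 ≅ Z^9, C_1 ≅ Z^27, C_2 ≅ Z^18.

∂_1: C_1 → C_0 sends each edge [p,q] (with p < q) to q − p.
The 9×27 boundary matrix has rank 8 and Smith normal form diag(1,1,1,1,1,1,1,1).

Boundary ∂_2: C_2 → C_1 acts by ∂[p,q,r] = [q,r] − [p,r] + [p,q]. For instance
  ∂[0,3,4] = [3,4] − [0,4] + [0,3],
  ∂[1,5,6] = [5,6] − [1,6] + [1,5].
The resulting 27×18 matrix has rank 17, and its Smith normal form has invariant factors (1,1,1,1,1,1,1,1,1,1,1,1,1,1,1,1,1).

Now H_k = ker ∂_k / im ∂_{k+1}, so:

  H_0: rank C_0 − rank ∂_1 = 9 − 8 = 1, and the invariant factors of ∂_1 are all 1, so H_0 ≅ Z.
  H_1: rank ker ∂_1 − rank ∂_2 = (27 − 8) − 17 = 2, and the invariant factors of ∂_2 are all 1, so H_1 ≅ Z^2.
  H_2: rank ker ∂_2 − rank ∂_3 = (18 − 17) − 0 = 1, and there is no ∂_3, so H_2 ≅ Z.

(K is a triangulation of the torus T^2.)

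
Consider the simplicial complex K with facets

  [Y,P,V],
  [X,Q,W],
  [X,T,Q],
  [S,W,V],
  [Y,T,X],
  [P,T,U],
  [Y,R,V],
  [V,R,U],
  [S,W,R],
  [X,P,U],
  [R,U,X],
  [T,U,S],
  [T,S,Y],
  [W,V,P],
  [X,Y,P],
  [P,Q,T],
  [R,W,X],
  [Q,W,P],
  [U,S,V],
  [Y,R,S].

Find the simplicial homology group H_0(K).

H_0 ≅ Z.

Order the vertices as P < Q < R < S < T < U < V < W < X < Y. Listing each simplex with vertices in this order, K has dimension 2 with simplices:

  0-simplices (10): P, Q, R, S, T, U, V, W, X, Y
  1-simplices (30): PQ, PT, PU, PV, PW, PX, PY, QT, QW, QX, RS, RU, RV, RW, RX, RY, ST, SU, SV, SW, SY, TU, TX, TY, UV, UX, VW, VY, WX, XY
  2-simplices (20): PQT, PQW, PTU, PUX, PVW, PVY, PXY, QTX, QWX, RSW, RSY, RUV, RUX, RVY, RWX, STU, STY, SUV, SVW, TXY

giving chain groups C_0 ≅ Z^10, C_1 ≅ Z^30, C_2 ≅ Z^20.

Boundary ∂_1: C_1 → C_0 is given by ∂[p,q] = [q] − [p].
The resulting 10×30 matrix has rank 9, and its Smith normal form has invariant factors (1,1,1,1,1,1,1,1,1).

The boundary map ∂_2: C_2 → C_1 maps a triangle to the signed sum of its edges. For instance
  ∂SVW = VW − SW + SV,
  ∂PVW = VW − PW + PV.
As a 30×20 matrix over Z this has rank 20, with invariant factors (1,1,1,1,1,1,1,1,1,1,1,1,1,1,1,1,1,1,1,2).

From H_k ≅ ker(∂_k) / im(∂_{k+1}) we obtain:

  H_0: rank C_0 − rank ∂_1 = 10 − 9 = 1, and the invariant factors of ∂_1 are all 1, so H_0 = Z.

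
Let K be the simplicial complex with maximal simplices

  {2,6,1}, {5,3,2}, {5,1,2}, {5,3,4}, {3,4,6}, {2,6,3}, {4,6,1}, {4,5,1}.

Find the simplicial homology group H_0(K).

We work with the vertex ordering 1 < 2 < 3 < 4 < 5 < 6. The simplices of K, each written with vertices in increasing order, are:

  0-simplices (6): [1], [2], [3], [4], [5], [6]
  1-simplices (12): [1,2], [1,4], [1,5], [1,6], [2,3], [2,5], [2,6], [3,4], [3,5], [3,6], [4,5], [4,6]
  2-simplices (8): [1,2,5], [1,2,6], [1,4,5], [1,4,6], [2,3,5], [2,3,6], [3,4,5], [3,4,6]

Hence C_0 ≅ Z^6, C_1 ≅ Z^12, C_2 ≅ Z^8.

The boundary map ∂_1: C_1 → C_0 maps an edge to its endpoints' difference, ∂[p,q] = q − p.
The resulting 6×12 matrix has rank 5, and its Smith normal form has invariant factors (1,1,1,1,1).

∂_2: C_2 → C_1 acts by ∂[p,q,r] = [q,r] − [p,r] + [p,q]. For instance
  ∂[2,3,5] = [3,5] − [2,5] + [2,3],
  ∂[1,4,6] = [4,6] − [1,6] + [1,4].
This gives a 12×8 integer matrix of rank 7; reducing to Smith normal form yields diagonal entries (1,1,1,1,1,1,1).

Now H_k = ker ∂_k / im ∂_{k+1}, so:

  H_0: rank C_0 − rank ∂_1 = 6 − 5 = 1, and the invariant factors of ∂_1 are all 1, so H_0 = Z.

H_0 ≅ Z.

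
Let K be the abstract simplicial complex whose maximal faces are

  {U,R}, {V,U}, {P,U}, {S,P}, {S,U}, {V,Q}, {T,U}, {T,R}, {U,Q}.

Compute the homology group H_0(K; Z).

H_0 = Z.

Order the vertices as P < Q < R < S < T < U < V. Listing each simplex with vertices in this order, K has dimension 1 with simplices:

  0-simplices (7): P, Q, R, S, T, U, V
  1-simplices (9): PS, PU, QU, QV, RT, RU, SU, TU, UV

giving chain groups C_0 ≅ Z^7, C_1 ≅ Z^9.

∂_1: C_1 → C_0 is given by ∂[p,q] = [q] − [p]. For instance
  ∂SU = U − S.
The 7×9 boundary matrix has rank 6 and Smith normal form diag(1,1,1,1,1,1).

Reading off H_k = ker ∂_k / im ∂_{k+1}:

  H_0: rank C_0 − rank ∂_1 = 7 − 6 = 1, and the invariant factors of ∂_1 are all 1, so H_0 = Z.

(K is a triangulation of a wedge of 3 circles.)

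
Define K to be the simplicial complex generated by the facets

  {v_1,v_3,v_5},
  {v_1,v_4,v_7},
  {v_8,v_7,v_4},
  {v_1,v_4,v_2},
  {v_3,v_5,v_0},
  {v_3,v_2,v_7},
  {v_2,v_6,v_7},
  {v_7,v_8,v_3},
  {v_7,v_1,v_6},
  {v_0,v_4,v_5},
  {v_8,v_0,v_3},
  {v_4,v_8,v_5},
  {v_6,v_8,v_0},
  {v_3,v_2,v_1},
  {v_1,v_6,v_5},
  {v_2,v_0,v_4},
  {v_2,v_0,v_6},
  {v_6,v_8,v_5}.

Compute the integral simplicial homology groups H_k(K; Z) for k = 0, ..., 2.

Order the vertices as v_0 < v_1 < v_2 < v_3 < v_4 < v_5 < v_6 < v_7 < v_8. Listing each simplex with vertices in this order, K has dimension 2 with simplices:

  0-simplices (9): [v_0], [v_1], [v_2], [v_3], [v_4], [v_5], [v_6], [v_7], [v_8]
  1-simplices (27): (27 of them)
  2-simplices (18): (18 of them)

giving chain groups C_0 ≅ Z^9, C_1 ≅ Z^27, C_2 ≅ Z^18.

Boundary ∂_1: C_1 → C_0 is given by ∂[p,q] = [q] − [p]. For instance
  ∂[v_4,v_7] = [v_7] − [v_4].
As a 9×27 matrix over Z this has rank 8, with invariant factors (1,1,1,1,1,1,1,1).

Boundary ∂_2: C_2 → C_1 sends each 2-simplex [p,q,r] to [q,r] − [p,r] + [p,q]. For instance
  ∂[v_5,v_6,v_8] = [v_6,v_8] − [v_5,v_8] + [v_5,v_6],
  ∂[v_2,v_3,v_7] = [v_3,v_7] − [v_2,v_7] + [v_2,v_3].
This gives a 27×18 integer matrix of rank 18; reducing to Smith normal form yields diagonal entries (1,1,1,1,1,1,1,1,1,1,1,1,1,1,1,1,1,2).

Reading off H_k = ker ∂_k / im ∂_{k+1}:

  H_0: rank C_0 − rank ∂_1 = 9 − 8 = 1, and the invariant factors of ∂_1 are all 1, so H_0 ≅ Z.
  H_1: rank ker ∂_1 − rank ∂_2 = (27 − 8) − 18 = 1, and ∂_2 has invariant factor 2 > 1, so H_1 ≅ Z ⊕ Z/2.
  H_2: rank ker ∂_2 − rank ∂_3 = (18 − 18) − 0 = 0, and there is no ∂_3, so H_2 ≅ 0.

H_0 ≅ Z,  H_1 ≅ Z ⊕ Z/2,  H_2 = 0.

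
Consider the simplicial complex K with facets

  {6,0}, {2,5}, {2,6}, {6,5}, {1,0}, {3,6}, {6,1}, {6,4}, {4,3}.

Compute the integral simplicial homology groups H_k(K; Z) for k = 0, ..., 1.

Take the total order 0 < 1 < 2 < 3 < 4 < 5 < 6 on the vertex set. Then K (dimension 1) consists of the simplices:

  0-simplices (7): [0], [1], [2], [3], [4], [5], [6]
  1-simplices (9): [0,1], [0,6], [1,6], [2,5], [2,6], [3,4], [3,6], [4,6], [5,6]

so the chain groups are C_0 ≅ Z^7, C_1 ≅ Z^9.

The boundary map ∂_1: C_1 → C_0 is given by ∂[p,q] = [q] − [p]. For instance
  ∂[0,1] = [1] − [0].
The 7×9 boundary matrix has rank 6 and Smith normal form diag(1,1,1,1,1,1).

Now H_k = ker ∂_k / im ∂_{k+1}, so:

  H_0: rank C_0 − rank ∂_1 = 7 − 6 = 1, and the invariant factors of ∂_1 are all 1, so H_0 = Z.
  H_1: rank ker ∂_1 − rank ∂_2 = (9 − 6) − 0 = 3, and there is no ∂_2, so H_1 = Z^3.

H_0 = Z,  H_1 = Z^3.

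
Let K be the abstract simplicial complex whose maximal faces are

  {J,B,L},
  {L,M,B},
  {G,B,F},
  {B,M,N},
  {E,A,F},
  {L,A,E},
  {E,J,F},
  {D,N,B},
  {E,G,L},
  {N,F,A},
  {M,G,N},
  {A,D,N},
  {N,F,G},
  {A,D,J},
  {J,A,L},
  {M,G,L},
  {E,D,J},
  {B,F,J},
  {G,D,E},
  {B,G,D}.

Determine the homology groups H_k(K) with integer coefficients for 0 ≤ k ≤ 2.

H_0 = Z,  H_1 = Z ⊕ Z/2,  H_2 = 0.

Take the total order A < B < D < E < F < G < J < L < M < N on the vertex set. Then K (dimension 2) consists of the simplices:

  0-simplices (10): A, B, D, E, F, G, J, L, M, N
  1-simplices (30): AD, AE, AF, AJ, AL, AN, BD, BF, BG, BJ, BL, BM, BN, DE, DG, DJ, DN, EF, EG, EJ, EL, FG, FJ, FN, GL, GM, GN, JL, LM, MN
  2-simplices (20): ADJ, ADN, AEF, AEL, AFN, AJL, BDG, BDN, BFG, BFJ, BJL, BLM, BMN, DEG, DEJ, EFJ, EGL, FGN, GLM, GMN

giving chain groups C_0 ≅ Z^10, C_1 ≅ Z^30, C_2 ≅ Z^20.

Boundary ∂_1: C_1 → C_0 sends each edge [p,q] (with p < q) to q − p.
The 10×30 boundary matrix has rank 9 and Smith normal form diag(1,1,1,1,1,1,1,1,1).

Boundary ∂_2: C_2 → C_1 acts by ∂[p,q,r] = [q,r] − [p,r] + [p,q]. For instance
  ∂AEL = EL − AL + AE,
  ∂BJL = JL − BL + BJ.
The resulting 30×20 matrix has rank 20, and its Smith normal form has invariant factors (1,1,1,1,1,1,1,1,1,1,1,1,1,1,1,1,1,1,1,2).

From H_k ≅ ker(∂_k) / im(∂_{k+1}) we obtain:

  H_0: rank C_0 − rank ∂_1 = 10 − 9 = 1, and the invariant factors of ∂_1 are all 1, so H_0 ≅ Z.
  H_1: rank ker ∂_1 − rank ∂_2 = (30 − 9) − 20 = 1, and ∂_2 has invariant factor 2 > 1, so H_1 ≅ Z ⊕ Z/2.
  H_2: rank ker ∂_2 − rank ∂_3 = (20 − 20) − 0 = 0, and there is no ∂_3, so H_2 ≅ 0.

As a check, the Euler characteristic is 10 − 30 + 20 = 0, which agrees with 1 − 1 + 0 = 0.
(K is a triangulation of the Klein bottle.)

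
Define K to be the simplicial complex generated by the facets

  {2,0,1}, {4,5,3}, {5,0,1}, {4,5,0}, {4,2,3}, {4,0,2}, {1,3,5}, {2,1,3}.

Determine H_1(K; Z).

H_1 ≅ 0.

Order the vertices as 0 < 1 < 2 < 3 < 4 < 5. Listing each simplex with vertices in this order, K has dimension 2 with simplices:

  0-simplices (6): [0], [1], [2], [3], [4], [5]
  1-simplices (12): [0,1], [0,2], [0,4], [0,5], [1,2], [1,3], [1,5], [2,3], [2,4], [3,4], [3,5], [4,5]
  2-simplices (8): [0,1,2], [0,1,5], [0,2,4], [0,4,5], [1,2,3], [1,3,5], [2,3,4], [3,4,5]

Hence C_0 ≅ Z^6, C_1 ≅ Z^12, C_2 ≅ Z^8.

∂_1: C_1 → C_0 maps an edge to its endpoints' difference, ∂[p,q] = q − p. For instance
  ∂[0,2] = [2] − [0].
The 6×12 boundary matrix has rank 5 and Smith normal form diag(1,1,1,1,1).

Boundary ∂_2: C_2 → C_1 sends each 2-simplex [p,q,r] to [q,r] − [p,r] + [p,q]. For instance
  ∂[1,3,5] = [3,5] − [1,5] + [1,3],
  ∂[1,2,3] = [2,3] − [1,3] + [1,2].
The 12×8 boundary matrix has rank 7 and Smith normal form diag(1,1,1,1,1,1,1).

Reading off H_k = ker ∂_k / im ∂_{k+1}:

  H_1: rank ker ∂_1 − rank ∂_2 = (12 − 5) − 7 = 0, and the invariant factors of ∂_2 are all 1, so H_1 ≅ 0.

(K is a triangulation of the 2-sphere S^2.)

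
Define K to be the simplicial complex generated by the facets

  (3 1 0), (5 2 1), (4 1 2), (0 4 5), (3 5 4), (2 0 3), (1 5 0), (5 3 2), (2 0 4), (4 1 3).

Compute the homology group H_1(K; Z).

Take the total order 0 < 1 < 2 < 3 < 4 < 5 on the vertex set. Then K (dimension 2) consists of the simplices:

  0-simplices (6): [0], [1], [2], [3], [4], [5]
  1-simplices (15): [0,1], [0,2], [0,3], [0,4], [0,5], [1,2], [1,3], [1,4], [1,5], [2,3], [2,4], [2,5], [3,4], [3,5], [4,5]
  2-simplices (10): [0,1,3], [0,1,5], [0,2,3], [0,2,4], [0,4,5], [1,2,4], [1,2,5], [1,3,4], [2,3,5], [3,4,5]

so the chain groups are C_0 ≅ Z^6, C_1 ≅ Z^15, C_2 ≅ Z^10.

The boundary map ∂_1: C_1 → C_0 is given by ∂[p,q] = [q] − [p]. For instance
  ∂[4,5] = [5] − [4].
As a 6×15 matrix over Z this has rank 5, with invariant factors (1,1,1,1,1).

The boundary map ∂_2: C_2 → C_1 maps a triangle to the signed sum of its edges. For instance
  ∂[0,1,3] = [1,3] − [0,3] + [0,1],
  ∂[0,1,5] = [1,5] − [0,5] + [0,1].
This gives a 15×10 integer matrix of rank 10; reducing to Smith normal form yields diagonal entries (1,1,1,1,1,1,1,1,1,2).

From H_k ≅ ker(∂_k) / im(∂_{k+1}) we obtain:

  H_1: rank ker ∂_1 − rank ∂_2 = (15 − 5) − 10 = 0, and ∂_2 has invariant factor 2 > 1, so H_1 = Z_2.

(K is a triangulation of the real projective plane RP^2.)

H_1 = Z_2.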